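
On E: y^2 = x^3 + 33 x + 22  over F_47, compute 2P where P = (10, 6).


Doubling: s = (3 x1^2 + a) / (2 y1)
s = (3*10^2 + 33) / (2*6) mod 47 = 16
x3 = s^2 - 2 x1 mod 47 = 16^2 - 2*10 = 1
y3 = s (x1 - x3) - y1 mod 47 = 16 * (10 - 1) - 6 = 44

2P = (1, 44)


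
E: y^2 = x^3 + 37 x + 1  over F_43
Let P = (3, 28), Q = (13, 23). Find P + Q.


P != Q, so use the chord formula.
s = (y2 - y1) / (x2 - x1) = (38) / (10) mod 43 = 21
x3 = s^2 - x1 - x2 mod 43 = 21^2 - 3 - 13 = 38
y3 = s (x1 - x3) - y1 mod 43 = 21 * (3 - 38) - 28 = 11

P + Q = (38, 11)


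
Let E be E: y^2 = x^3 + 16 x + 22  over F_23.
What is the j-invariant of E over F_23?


Delta = -16(4 a^3 + 27 b^2) mod 23 = 15
-1728 * (4 a)^3 = -1728 * (4*16)^3 mod 23 = 7
j = 7 * 15^(-1) mod 23 = 2

j = 2 (mod 23)


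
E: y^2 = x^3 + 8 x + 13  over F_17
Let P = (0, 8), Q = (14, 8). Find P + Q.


P != Q, so use the chord formula.
s = (y2 - y1) / (x2 - x1) = (0) / (14) mod 17 = 0
x3 = s^2 - x1 - x2 mod 17 = 0^2 - 0 - 14 = 3
y3 = s (x1 - x3) - y1 mod 17 = 0 * (0 - 3) - 8 = 9

P + Q = (3, 9)


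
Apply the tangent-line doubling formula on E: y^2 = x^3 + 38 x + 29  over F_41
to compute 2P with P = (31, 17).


Doubling: s = (3 x1^2 + a) / (2 y1)
s = (3*31^2 + 38) / (2*17) mod 41 = 22
x3 = s^2 - 2 x1 mod 41 = 22^2 - 2*31 = 12
y3 = s (x1 - x3) - y1 mod 41 = 22 * (31 - 12) - 17 = 32

2P = (12, 32)


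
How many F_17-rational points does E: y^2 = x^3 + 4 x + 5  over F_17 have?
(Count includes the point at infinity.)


For each x in F_17, count y with y^2 = x^3 + 4 x + 5 mod 17:
  x = 2: RHS = 4, y in [2, 15]  -> 2 point(s)
  x = 4: RHS = 0, y in [0]  -> 1 point(s)
  x = 7: RHS = 2, y in [6, 11]  -> 2 point(s)
  x = 10: RHS = 8, y in [5, 12]  -> 2 point(s)
  x = 12: RHS = 13, y in [8, 9]  -> 2 point(s)
  x = 14: RHS = 0, y in [0]  -> 1 point(s)
  x = 16: RHS = 0, y in [0]  -> 1 point(s)
Affine points: 11. Add the point at infinity: total = 12.

#E(F_17) = 12


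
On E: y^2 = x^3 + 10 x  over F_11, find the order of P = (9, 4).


Compute successive multiples of P until we hit O:
  1P = (9, 4)
  2P = (4, 7)
  3P = (1, 0)
  4P = (4, 4)
  5P = (9, 7)
  6P = O

ord(P) = 6


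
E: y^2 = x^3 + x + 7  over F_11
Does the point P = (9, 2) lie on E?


Check whether y^2 = x^3 + 1 x + 7 (mod 11) for (x, y) = (9, 2).
LHS: y^2 = 2^2 mod 11 = 4
RHS: x^3 + 1 x + 7 = 9^3 + 1*9 + 7 mod 11 = 8
LHS != RHS

No, not on the curve


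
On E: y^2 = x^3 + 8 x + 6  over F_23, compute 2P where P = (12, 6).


k = 2 = 10_2 (binary, LSB first: 01)
Double-and-add from P = (12, 6):
  bit 0 = 0: acc unchanged = O
  bit 1 = 1: acc = O + (12, 17) = (12, 17)

2P = (12, 17)


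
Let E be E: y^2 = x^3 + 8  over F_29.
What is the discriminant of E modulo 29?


4 a^3 + 27 b^2 = 4*0^3 + 27*8^2 = 0 + 1728 = 1728
Delta = -16 * (1728) = -27648
Delta mod 29 = 18

Delta = 18 (mod 29)


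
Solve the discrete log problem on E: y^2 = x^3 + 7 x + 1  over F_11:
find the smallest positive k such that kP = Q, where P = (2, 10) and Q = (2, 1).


Enumerate multiples of P until we hit Q = (2, 1):
  1P = (2, 10)
  2P = (1, 8)
  3P = (1, 3)
  4P = (2, 1)
Match found at i = 4.

k = 4


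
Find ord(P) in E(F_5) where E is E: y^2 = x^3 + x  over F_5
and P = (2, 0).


Compute successive multiples of P until we hit O:
  1P = (2, 0)
  2P = O

ord(P) = 2


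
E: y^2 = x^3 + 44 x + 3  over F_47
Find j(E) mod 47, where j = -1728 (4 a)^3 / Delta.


Delta = -16(4 a^3 + 27 b^2) mod 47 = 2
-1728 * (4 a)^3 = -1728 * (4*44)^3 mod 47 = 27
j = 27 * 2^(-1) mod 47 = 37

j = 37 (mod 47)


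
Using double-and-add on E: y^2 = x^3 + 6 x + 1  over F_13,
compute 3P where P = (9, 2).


k = 3 = 11_2 (binary, LSB first: 11)
Double-and-add from P = (9, 2):
  bit 0 = 1: acc = O + (9, 2) = (9, 2)
  bit 1 = 1: acc = (9, 2) + (5, 0) = (9, 11)

3P = (9, 11)


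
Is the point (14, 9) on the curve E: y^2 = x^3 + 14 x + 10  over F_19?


Check whether y^2 = x^3 + 14 x + 10 (mod 19) for (x, y) = (14, 9).
LHS: y^2 = 9^2 mod 19 = 5
RHS: x^3 + 14 x + 10 = 14^3 + 14*14 + 10 mod 19 = 5
LHS = RHS

Yes, on the curve


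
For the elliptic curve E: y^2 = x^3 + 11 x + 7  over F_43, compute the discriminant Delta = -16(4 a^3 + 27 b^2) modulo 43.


4 a^3 + 27 b^2 = 4*11^3 + 27*7^2 = 5324 + 1323 = 6647
Delta = -16 * (6647) = -106352
Delta mod 43 = 30

Delta = 30 (mod 43)


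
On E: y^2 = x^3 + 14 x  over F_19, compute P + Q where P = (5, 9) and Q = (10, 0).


P != Q, so use the chord formula.
s = (y2 - y1) / (x2 - x1) = (10) / (5) mod 19 = 2
x3 = s^2 - x1 - x2 mod 19 = 2^2 - 5 - 10 = 8
y3 = s (x1 - x3) - y1 mod 19 = 2 * (5 - 8) - 9 = 4

P + Q = (8, 4)


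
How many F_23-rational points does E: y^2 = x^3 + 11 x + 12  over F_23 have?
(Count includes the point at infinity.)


For each x in F_23, count y with y^2 = x^3 + 11 x + 12 mod 23:
  x = 0: RHS = 12, y in [9, 14]  -> 2 point(s)
  x = 1: RHS = 1, y in [1, 22]  -> 2 point(s)
  x = 3: RHS = 3, y in [7, 16]  -> 2 point(s)
  x = 5: RHS = 8, y in [10, 13]  -> 2 point(s)
  x = 6: RHS = 18, y in [8, 15]  -> 2 point(s)
  x = 7: RHS = 18, y in [8, 15]  -> 2 point(s)
  x = 9: RHS = 12, y in [9, 14]  -> 2 point(s)
  x = 10: RHS = 18, y in [8, 15]  -> 2 point(s)
  x = 12: RHS = 9, y in [3, 20]  -> 2 point(s)
  x = 13: RHS = 6, y in [11, 12]  -> 2 point(s)
  x = 14: RHS = 12, y in [9, 14]  -> 2 point(s)
  x = 16: RHS = 6, y in [11, 12]  -> 2 point(s)
  x = 17: RHS = 6, y in [11, 12]  -> 2 point(s)
  x = 18: RHS = 16, y in [4, 19]  -> 2 point(s)
  x = 22: RHS = 0, y in [0]  -> 1 point(s)
Affine points: 29. Add the point at infinity: total = 30.

#E(F_23) = 30


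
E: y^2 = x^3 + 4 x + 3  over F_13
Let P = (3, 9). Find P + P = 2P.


Doubling: s = (3 x1^2 + a) / (2 y1)
s = (3*3^2 + 4) / (2*9) mod 13 = 1
x3 = s^2 - 2 x1 mod 13 = 1^2 - 2*3 = 8
y3 = s (x1 - x3) - y1 mod 13 = 1 * (3 - 8) - 9 = 12

2P = (8, 12)


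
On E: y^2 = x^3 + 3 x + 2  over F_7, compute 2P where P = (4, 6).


Doubling: s = (3 x1^2 + a) / (2 y1)
s = (3*4^2 + 3) / (2*6) mod 7 = 6
x3 = s^2 - 2 x1 mod 7 = 6^2 - 2*4 = 0
y3 = s (x1 - x3) - y1 mod 7 = 6 * (4 - 0) - 6 = 4

2P = (0, 4)


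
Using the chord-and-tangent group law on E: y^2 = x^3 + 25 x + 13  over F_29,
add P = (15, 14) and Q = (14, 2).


P != Q, so use the chord formula.
s = (y2 - y1) / (x2 - x1) = (17) / (28) mod 29 = 12
x3 = s^2 - x1 - x2 mod 29 = 12^2 - 15 - 14 = 28
y3 = s (x1 - x3) - y1 mod 29 = 12 * (15 - 28) - 14 = 4

P + Q = (28, 4)


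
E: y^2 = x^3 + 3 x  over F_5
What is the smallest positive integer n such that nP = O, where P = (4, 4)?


Compute successive multiples of P until we hit O:
  1P = (4, 4)
  2P = (1, 2)
  3P = (1, 3)
  4P = (4, 1)
  5P = O

ord(P) = 5


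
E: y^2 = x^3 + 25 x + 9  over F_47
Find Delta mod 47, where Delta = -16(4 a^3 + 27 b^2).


4 a^3 + 27 b^2 = 4*25^3 + 27*9^2 = 62500 + 2187 = 64687
Delta = -16 * (64687) = -1034992
Delta mod 47 = 42

Delta = 42 (mod 47)


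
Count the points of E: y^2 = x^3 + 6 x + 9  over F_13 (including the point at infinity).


For each x in F_13, count y with y^2 = x^3 + 6 x + 9 mod 13:
  x = 0: RHS = 9, y in [3, 10]  -> 2 point(s)
  x = 1: RHS = 3, y in [4, 9]  -> 2 point(s)
  x = 2: RHS = 3, y in [4, 9]  -> 2 point(s)
  x = 6: RHS = 1, y in [1, 12]  -> 2 point(s)
  x = 7: RHS = 4, y in [2, 11]  -> 2 point(s)
  x = 8: RHS = 10, y in [6, 7]  -> 2 point(s)
  x = 9: RHS = 12, y in [5, 8]  -> 2 point(s)
  x = 10: RHS = 3, y in [4, 9]  -> 2 point(s)
Affine points: 16. Add the point at infinity: total = 17.

#E(F_13) = 17


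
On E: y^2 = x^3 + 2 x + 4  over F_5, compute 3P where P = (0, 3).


k = 3 = 11_2 (binary, LSB first: 11)
Double-and-add from P = (0, 3):
  bit 0 = 1: acc = O + (0, 3) = (0, 3)
  bit 1 = 1: acc = (0, 3) + (4, 4) = (2, 4)

3P = (2, 4)


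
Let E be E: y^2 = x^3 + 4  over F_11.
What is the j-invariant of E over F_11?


Delta = -16(4 a^3 + 27 b^2) mod 11 = 7
-1728 * (4 a)^3 = -1728 * (4*0)^3 mod 11 = 0
j = 0 * 7^(-1) mod 11 = 0

j = 0 (mod 11)


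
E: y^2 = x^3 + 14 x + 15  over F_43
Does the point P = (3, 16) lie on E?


Check whether y^2 = x^3 + 14 x + 15 (mod 43) for (x, y) = (3, 16).
LHS: y^2 = 16^2 mod 43 = 41
RHS: x^3 + 14 x + 15 = 3^3 + 14*3 + 15 mod 43 = 41
LHS = RHS

Yes, on the curve


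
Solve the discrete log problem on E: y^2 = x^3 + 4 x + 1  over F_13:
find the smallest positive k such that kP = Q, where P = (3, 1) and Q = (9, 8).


Enumerate multiples of P until we hit Q = (9, 8):
  1P = (3, 1)
  2P = (10, 1)
  3P = (0, 12)
  4P = (9, 8)
Match found at i = 4.

k = 4


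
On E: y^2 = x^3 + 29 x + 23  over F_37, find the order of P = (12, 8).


Compute successive multiples of P until we hit O:
  1P = (12, 8)
  2P = (3, 27)
  3P = (26, 1)
  4P = (27, 18)
  5P = (19, 12)
  6P = (32, 7)
  7P = (14, 18)
  8P = (36, 20)
  ... (continuing to 31P)
  31P = O

ord(P) = 31


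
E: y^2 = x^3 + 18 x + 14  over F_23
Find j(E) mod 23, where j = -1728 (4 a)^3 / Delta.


Delta = -16(4 a^3 + 27 b^2) mod 23 = 10
-1728 * (4 a)^3 = -1728 * (4*18)^3 mod 23 = 11
j = 11 * 10^(-1) mod 23 = 8

j = 8 (mod 23)


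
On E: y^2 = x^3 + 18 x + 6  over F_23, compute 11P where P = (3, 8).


k = 11 = 1011_2 (binary, LSB first: 1101)
Double-and-add from P = (3, 8):
  bit 0 = 1: acc = O + (3, 8) = (3, 8)
  bit 1 = 1: acc = (3, 8) + (2, 2) = (8, 8)
  bit 2 = 0: acc unchanged = (8, 8)
  bit 3 = 1: acc = (8, 8) + (17, 2) = (1, 18)

11P = (1, 18)


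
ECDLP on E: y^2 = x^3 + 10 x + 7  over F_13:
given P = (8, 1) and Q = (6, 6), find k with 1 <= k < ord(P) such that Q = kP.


Enumerate multiples of P until we hit Q = (6, 6):
  1P = (8, 1)
  2P = (6, 6)
Match found at i = 2.

k = 2


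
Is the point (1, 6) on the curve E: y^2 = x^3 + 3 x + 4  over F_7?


Check whether y^2 = x^3 + 3 x + 4 (mod 7) for (x, y) = (1, 6).
LHS: y^2 = 6^2 mod 7 = 1
RHS: x^3 + 3 x + 4 = 1^3 + 3*1 + 4 mod 7 = 1
LHS = RHS

Yes, on the curve


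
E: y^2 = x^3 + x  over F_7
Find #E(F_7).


For each x in F_7, count y with y^2 = x^3 + 1 x + 0 mod 7:
  x = 0: RHS = 0, y in [0]  -> 1 point(s)
  x = 1: RHS = 2, y in [3, 4]  -> 2 point(s)
  x = 3: RHS = 2, y in [3, 4]  -> 2 point(s)
  x = 5: RHS = 4, y in [2, 5]  -> 2 point(s)
Affine points: 7. Add the point at infinity: total = 8.

#E(F_7) = 8


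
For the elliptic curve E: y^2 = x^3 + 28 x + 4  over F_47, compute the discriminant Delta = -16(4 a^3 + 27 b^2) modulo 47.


4 a^3 + 27 b^2 = 4*28^3 + 27*4^2 = 87808 + 432 = 88240
Delta = -16 * (88240) = -1411840
Delta mod 47 = 40

Delta = 40 (mod 47)


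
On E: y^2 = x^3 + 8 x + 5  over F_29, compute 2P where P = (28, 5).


Doubling: s = (3 x1^2 + a) / (2 y1)
s = (3*28^2 + 8) / (2*5) mod 29 = 4
x3 = s^2 - 2 x1 mod 29 = 4^2 - 2*28 = 18
y3 = s (x1 - x3) - y1 mod 29 = 4 * (28 - 18) - 5 = 6

2P = (18, 6)


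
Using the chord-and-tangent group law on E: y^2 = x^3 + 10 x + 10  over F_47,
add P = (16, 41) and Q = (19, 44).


P != Q, so use the chord formula.
s = (y2 - y1) / (x2 - x1) = (3) / (3) mod 47 = 1
x3 = s^2 - x1 - x2 mod 47 = 1^2 - 16 - 19 = 13
y3 = s (x1 - x3) - y1 mod 47 = 1 * (16 - 13) - 41 = 9

P + Q = (13, 9)


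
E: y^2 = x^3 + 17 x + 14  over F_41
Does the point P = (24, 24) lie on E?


Check whether y^2 = x^3 + 17 x + 14 (mod 41) for (x, y) = (24, 24).
LHS: y^2 = 24^2 mod 41 = 2
RHS: x^3 + 17 x + 14 = 24^3 + 17*24 + 14 mod 41 = 19
LHS != RHS

No, not on the curve


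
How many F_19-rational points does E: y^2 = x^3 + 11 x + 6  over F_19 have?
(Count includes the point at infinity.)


For each x in F_19, count y with y^2 = x^3 + 11 x + 6 mod 19:
  x = 0: RHS = 6, y in [5, 14]  -> 2 point(s)
  x = 2: RHS = 17, y in [6, 13]  -> 2 point(s)
  x = 3: RHS = 9, y in [3, 16]  -> 2 point(s)
  x = 4: RHS = 0, y in [0]  -> 1 point(s)
  x = 8: RHS = 17, y in [6, 13]  -> 2 point(s)
  x = 9: RHS = 17, y in [6, 13]  -> 2 point(s)
  x = 12: RHS = 4, y in [2, 17]  -> 2 point(s)
  x = 13: RHS = 9, y in [3, 16]  -> 2 point(s)
  x = 14: RHS = 16, y in [4, 15]  -> 2 point(s)
Affine points: 17. Add the point at infinity: total = 18.

#E(F_19) = 18


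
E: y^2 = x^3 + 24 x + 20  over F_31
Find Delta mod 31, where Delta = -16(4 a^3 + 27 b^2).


4 a^3 + 27 b^2 = 4*24^3 + 27*20^2 = 55296 + 10800 = 66096
Delta = -16 * (66096) = -1057536
Delta mod 31 = 29

Delta = 29 (mod 31)


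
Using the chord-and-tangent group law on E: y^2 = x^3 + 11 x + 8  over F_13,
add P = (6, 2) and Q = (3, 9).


P != Q, so use the chord formula.
s = (y2 - y1) / (x2 - x1) = (7) / (10) mod 13 = 2
x3 = s^2 - x1 - x2 mod 13 = 2^2 - 6 - 3 = 8
y3 = s (x1 - x3) - y1 mod 13 = 2 * (6 - 8) - 2 = 7

P + Q = (8, 7)


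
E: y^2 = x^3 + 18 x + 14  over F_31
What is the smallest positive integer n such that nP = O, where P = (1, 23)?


Compute successive multiples of P until we hit O:
  1P = (1, 23)
  2P = (26, 4)
  3P = (8, 22)
  4P = (10, 27)
  5P = (29, 30)
  6P = (3, 23)
  7P = (27, 8)
  8P = (12, 6)
  ... (continuing to 18P)
  18P = O

ord(P) = 18


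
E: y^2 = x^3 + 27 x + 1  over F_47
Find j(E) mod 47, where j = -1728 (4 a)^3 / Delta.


Delta = -16(4 a^3 + 27 b^2) mod 47 = 20
-1728 * (4 a)^3 = -1728 * (4*27)^3 mod 47 = 10
j = 10 * 20^(-1) mod 47 = 24

j = 24 (mod 47)


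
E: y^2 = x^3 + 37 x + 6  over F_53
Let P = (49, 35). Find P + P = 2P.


Doubling: s = (3 x1^2 + a) / (2 y1)
s = (3*49^2 + 37) / (2*35) mod 53 = 5
x3 = s^2 - 2 x1 mod 53 = 5^2 - 2*49 = 33
y3 = s (x1 - x3) - y1 mod 53 = 5 * (49 - 33) - 35 = 45

2P = (33, 45)


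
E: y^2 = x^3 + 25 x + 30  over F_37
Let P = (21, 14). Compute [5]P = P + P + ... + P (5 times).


k = 5 = 101_2 (binary, LSB first: 101)
Double-and-add from P = (21, 14):
  bit 0 = 1: acc = O + (21, 14) = (21, 14)
  bit 1 = 0: acc unchanged = (21, 14)
  bit 2 = 1: acc = (21, 14) + (21, 14) = (21, 23)

5P = (21, 23)


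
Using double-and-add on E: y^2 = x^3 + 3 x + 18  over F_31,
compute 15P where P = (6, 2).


k = 15 = 1111_2 (binary, LSB first: 1111)
Double-and-add from P = (6, 2):
  bit 0 = 1: acc = O + (6, 2) = (6, 2)
  bit 1 = 1: acc = (6, 2) + (16, 15) = (11, 7)
  bit 2 = 1: acc = (11, 7) + (15, 20) = (2, 30)
  bit 3 = 1: acc = (2, 30) + (10, 26) = (27, 29)

15P = (27, 29)


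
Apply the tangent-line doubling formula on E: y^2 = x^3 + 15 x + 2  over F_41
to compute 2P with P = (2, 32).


Doubling: s = (3 x1^2 + a) / (2 y1)
s = (3*2^2 + 15) / (2*32) mod 41 = 19
x3 = s^2 - 2 x1 mod 41 = 19^2 - 2*2 = 29
y3 = s (x1 - x3) - y1 mod 41 = 19 * (2 - 29) - 32 = 29

2P = (29, 29)


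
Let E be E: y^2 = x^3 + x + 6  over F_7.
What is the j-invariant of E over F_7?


Delta = -16(4 a^3 + 27 b^2) mod 7 = 1
-1728 * (4 a)^3 = -1728 * (4*1)^3 mod 7 = 1
j = 1 * 1^(-1) mod 7 = 1

j = 1 (mod 7)


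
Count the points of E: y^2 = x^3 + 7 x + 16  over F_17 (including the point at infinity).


For each x in F_17, count y with y^2 = x^3 + 7 x + 16 mod 17:
  x = 0: RHS = 16, y in [4, 13]  -> 2 point(s)
  x = 2: RHS = 4, y in [2, 15]  -> 2 point(s)
  x = 3: RHS = 13, y in [8, 9]  -> 2 point(s)
  x = 6: RHS = 2, y in [6, 11]  -> 2 point(s)
  x = 7: RHS = 0, y in [0]  -> 1 point(s)
  x = 9: RHS = 9, y in [3, 14]  -> 2 point(s)
  x = 10: RHS = 15, y in [7, 10]  -> 2 point(s)
  x = 11: RHS = 13, y in [8, 9]  -> 2 point(s)
  x = 12: RHS = 9, y in [3, 14]  -> 2 point(s)
  x = 13: RHS = 9, y in [3, 14]  -> 2 point(s)
  x = 14: RHS = 2, y in [6, 11]  -> 2 point(s)
  x = 16: RHS = 8, y in [5, 12]  -> 2 point(s)
Affine points: 23. Add the point at infinity: total = 24.

#E(F_17) = 24


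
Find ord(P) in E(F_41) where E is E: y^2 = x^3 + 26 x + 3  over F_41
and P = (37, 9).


Compute successive multiples of P until we hit O:
  1P = (37, 9)
  2P = (33, 12)
  3P = (10, 22)
  4P = (39, 36)
  5P = (14, 35)
  6P = (26, 16)
  7P = (15, 18)
  8P = (25, 1)
  ... (continuing to 17P)
  17P = O

ord(P) = 17


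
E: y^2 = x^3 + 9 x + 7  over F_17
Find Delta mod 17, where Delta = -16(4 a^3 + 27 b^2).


4 a^3 + 27 b^2 = 4*9^3 + 27*7^2 = 2916 + 1323 = 4239
Delta = -16 * (4239) = -67824
Delta mod 17 = 6

Delta = 6 (mod 17)


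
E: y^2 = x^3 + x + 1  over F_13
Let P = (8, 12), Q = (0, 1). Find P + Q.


P != Q, so use the chord formula.
s = (y2 - y1) / (x2 - x1) = (2) / (5) mod 13 = 3
x3 = s^2 - x1 - x2 mod 13 = 3^2 - 8 - 0 = 1
y3 = s (x1 - x3) - y1 mod 13 = 3 * (8 - 1) - 12 = 9

P + Q = (1, 9)


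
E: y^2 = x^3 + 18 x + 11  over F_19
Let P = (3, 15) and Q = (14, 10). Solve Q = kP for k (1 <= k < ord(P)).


Enumerate multiples of P until we hit Q = (14, 10):
  1P = (3, 15)
  2P = (1, 7)
  3P = (12, 6)
  4P = (5, 6)
  5P = (17, 10)
  6P = (0, 7)
  7P = (2, 13)
  8P = (18, 12)
  9P = (14, 10)
Match found at i = 9.

k = 9


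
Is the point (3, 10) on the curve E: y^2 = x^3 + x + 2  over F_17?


Check whether y^2 = x^3 + 1 x + 2 (mod 17) for (x, y) = (3, 10).
LHS: y^2 = 10^2 mod 17 = 15
RHS: x^3 + 1 x + 2 = 3^3 + 1*3 + 2 mod 17 = 15
LHS = RHS

Yes, on the curve


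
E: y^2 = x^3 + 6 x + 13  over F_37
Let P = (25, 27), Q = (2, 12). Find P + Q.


P != Q, so use the chord formula.
s = (y2 - y1) / (x2 - x1) = (22) / (14) mod 37 = 28
x3 = s^2 - x1 - x2 mod 37 = 28^2 - 25 - 2 = 17
y3 = s (x1 - x3) - y1 mod 37 = 28 * (25 - 17) - 27 = 12

P + Q = (17, 12)


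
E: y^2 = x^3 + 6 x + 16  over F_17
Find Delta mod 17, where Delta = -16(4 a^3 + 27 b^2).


4 a^3 + 27 b^2 = 4*6^3 + 27*16^2 = 864 + 6912 = 7776
Delta = -16 * (7776) = -124416
Delta mod 17 = 7

Delta = 7 (mod 17)


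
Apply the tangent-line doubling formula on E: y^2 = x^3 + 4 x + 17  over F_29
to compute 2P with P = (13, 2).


Doubling: s = (3 x1^2 + a) / (2 y1)
s = (3*13^2 + 4) / (2*2) mod 29 = 19
x3 = s^2 - 2 x1 mod 29 = 19^2 - 2*13 = 16
y3 = s (x1 - x3) - y1 mod 29 = 19 * (13 - 16) - 2 = 28

2P = (16, 28)


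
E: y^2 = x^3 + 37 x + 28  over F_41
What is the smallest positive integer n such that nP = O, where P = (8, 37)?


Compute successive multiples of P until we hit O:
  1P = (8, 37)
  2P = (34, 0)
  3P = (8, 4)
  4P = O

ord(P) = 4


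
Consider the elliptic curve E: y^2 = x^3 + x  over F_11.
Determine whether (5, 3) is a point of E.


Check whether y^2 = x^3 + 1 x + 0 (mod 11) for (x, y) = (5, 3).
LHS: y^2 = 3^2 mod 11 = 9
RHS: x^3 + 1 x + 0 = 5^3 + 1*5 + 0 mod 11 = 9
LHS = RHS

Yes, on the curve


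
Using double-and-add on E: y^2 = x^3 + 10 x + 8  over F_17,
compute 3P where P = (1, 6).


k = 3 = 11_2 (binary, LSB first: 11)
Double-and-add from P = (1, 6):
  bit 0 = 1: acc = O + (1, 6) = (1, 6)
  bit 1 = 1: acc = (1, 6) + (0, 5) = (0, 12)

3P = (0, 12)


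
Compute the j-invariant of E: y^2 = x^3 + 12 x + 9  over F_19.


Delta = -16(4 a^3 + 27 b^2) mod 19 = 13
-1728 * (4 a)^3 = -1728 * (4*12)^3 mod 19 = 12
j = 12 * 13^(-1) mod 19 = 17

j = 17 (mod 19)


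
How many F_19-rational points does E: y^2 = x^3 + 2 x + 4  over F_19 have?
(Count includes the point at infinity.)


For each x in F_19, count y with y^2 = x^3 + 2 x + 4 mod 19:
  x = 0: RHS = 4, y in [2, 17]  -> 2 point(s)
  x = 1: RHS = 7, y in [8, 11]  -> 2 point(s)
  x = 2: RHS = 16, y in [4, 15]  -> 2 point(s)
  x = 4: RHS = 0, y in [0]  -> 1 point(s)
  x = 5: RHS = 6, y in [5, 14]  -> 2 point(s)
  x = 6: RHS = 4, y in [2, 17]  -> 2 point(s)
  x = 7: RHS = 0, y in [0]  -> 1 point(s)
  x = 8: RHS = 0, y in [0]  -> 1 point(s)
  x = 10: RHS = 17, y in [6, 13]  -> 2 point(s)
  x = 13: RHS = 4, y in [2, 17]  -> 2 point(s)
  x = 16: RHS = 9, y in [3, 16]  -> 2 point(s)
  x = 17: RHS = 11, y in [7, 12]  -> 2 point(s)
  x = 18: RHS = 1, y in [1, 18]  -> 2 point(s)
Affine points: 23. Add the point at infinity: total = 24.

#E(F_19) = 24


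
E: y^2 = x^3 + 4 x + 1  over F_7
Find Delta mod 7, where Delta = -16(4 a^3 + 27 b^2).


4 a^3 + 27 b^2 = 4*4^3 + 27*1^2 = 256 + 27 = 283
Delta = -16 * (283) = -4528
Delta mod 7 = 1

Delta = 1 (mod 7)


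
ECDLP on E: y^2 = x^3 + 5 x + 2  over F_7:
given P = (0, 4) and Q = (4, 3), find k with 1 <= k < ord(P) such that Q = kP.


Enumerate multiples of P until we hit Q = (4, 3):
  1P = (0, 4)
  2P = (4, 4)
  3P = (3, 3)
  4P = (1, 1)
  5P = (1, 6)
  6P = (3, 4)
  7P = (4, 3)
Match found at i = 7.

k = 7


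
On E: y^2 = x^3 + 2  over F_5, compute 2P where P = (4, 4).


Doubling: s = (3 x1^2 + a) / (2 y1)
s = (3*4^2 + 0) / (2*4) mod 5 = 1
x3 = s^2 - 2 x1 mod 5 = 1^2 - 2*4 = 3
y3 = s (x1 - x3) - y1 mod 5 = 1 * (4 - 3) - 4 = 2

2P = (3, 2)


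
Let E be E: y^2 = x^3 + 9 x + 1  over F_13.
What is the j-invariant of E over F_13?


Delta = -16(4 a^3 + 27 b^2) mod 13 = 11
-1728 * (4 a)^3 = -1728 * (4*9)^3 mod 13 = 12
j = 12 * 11^(-1) mod 13 = 7

j = 7 (mod 13)


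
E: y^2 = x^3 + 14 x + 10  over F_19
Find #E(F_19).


For each x in F_19, count y with y^2 = x^3 + 14 x + 10 mod 19:
  x = 1: RHS = 6, y in [5, 14]  -> 2 point(s)
  x = 4: RHS = 16, y in [4, 15]  -> 2 point(s)
  x = 6: RHS = 6, y in [5, 14]  -> 2 point(s)
  x = 8: RHS = 7, y in [8, 11]  -> 2 point(s)
  x = 12: RHS = 6, y in [5, 14]  -> 2 point(s)
  x = 14: RHS = 5, y in [9, 10]  -> 2 point(s)
  x = 15: RHS = 4, y in [2, 17]  -> 2 point(s)
  x = 16: RHS = 17, y in [6, 13]  -> 2 point(s)
Affine points: 16. Add the point at infinity: total = 17.

#E(F_19) = 17


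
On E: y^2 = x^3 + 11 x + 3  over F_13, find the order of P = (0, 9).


Compute successive multiples of P until we hit O:
  1P = (0, 9)
  2P = (9, 5)
  3P = (5, 12)
  4P = (12, 2)
  5P = (11, 5)
  6P = (6, 5)
  7P = (6, 8)
  8P = (11, 8)
  ... (continuing to 13P)
  13P = O

ord(P) = 13


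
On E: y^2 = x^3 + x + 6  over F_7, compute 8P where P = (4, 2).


k = 8 = 1000_2 (binary, LSB first: 0001)
Double-and-add from P = (4, 2):
  bit 0 = 0: acc unchanged = O
  bit 1 = 0: acc unchanged = O
  bit 2 = 0: acc unchanged = O
  bit 3 = 1: acc = O + (1, 1) = (1, 1)

8P = (1, 1)


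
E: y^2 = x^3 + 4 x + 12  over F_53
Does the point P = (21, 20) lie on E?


Check whether y^2 = x^3 + 4 x + 12 (mod 53) for (x, y) = (21, 20).
LHS: y^2 = 20^2 mod 53 = 29
RHS: x^3 + 4 x + 12 = 21^3 + 4*21 + 12 mod 53 = 29
LHS = RHS

Yes, on the curve


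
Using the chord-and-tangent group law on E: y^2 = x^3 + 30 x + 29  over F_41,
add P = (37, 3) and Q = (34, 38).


P != Q, so use the chord formula.
s = (y2 - y1) / (x2 - x1) = (35) / (38) mod 41 = 2
x3 = s^2 - x1 - x2 mod 41 = 2^2 - 37 - 34 = 15
y3 = s (x1 - x3) - y1 mod 41 = 2 * (37 - 15) - 3 = 0

P + Q = (15, 0)


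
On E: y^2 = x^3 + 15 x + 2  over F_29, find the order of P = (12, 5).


Compute successive multiples of P until we hit O:
  1P = (12, 5)
  2P = (25, 20)
  3P = (5, 12)
  4P = (13, 25)
  5P = (27, 14)
  6P = (24, 11)
  7P = (15, 8)
  8P = (3, 4)
  ... (continuing to 21P)
  21P = O

ord(P) = 21


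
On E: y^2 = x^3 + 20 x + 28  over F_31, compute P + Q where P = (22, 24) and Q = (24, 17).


P != Q, so use the chord formula.
s = (y2 - y1) / (x2 - x1) = (24) / (2) mod 31 = 12
x3 = s^2 - x1 - x2 mod 31 = 12^2 - 22 - 24 = 5
y3 = s (x1 - x3) - y1 mod 31 = 12 * (22 - 5) - 24 = 25

P + Q = (5, 25)


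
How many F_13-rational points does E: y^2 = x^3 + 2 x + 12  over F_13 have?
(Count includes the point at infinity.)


For each x in F_13, count y with y^2 = x^3 + 2 x + 12 mod 13:
  x = 0: RHS = 12, y in [5, 8]  -> 2 point(s)
  x = 5: RHS = 4, y in [2, 11]  -> 2 point(s)
  x = 11: RHS = 0, y in [0]  -> 1 point(s)
  x = 12: RHS = 9, y in [3, 10]  -> 2 point(s)
Affine points: 7. Add the point at infinity: total = 8.

#E(F_13) = 8


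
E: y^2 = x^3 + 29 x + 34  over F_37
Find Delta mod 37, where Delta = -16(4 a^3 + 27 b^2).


4 a^3 + 27 b^2 = 4*29^3 + 27*34^2 = 97556 + 31212 = 128768
Delta = -16 * (128768) = -2060288
Delta mod 37 = 20

Delta = 20 (mod 37)


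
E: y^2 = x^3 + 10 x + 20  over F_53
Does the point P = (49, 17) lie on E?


Check whether y^2 = x^3 + 10 x + 20 (mod 53) for (x, y) = (49, 17).
LHS: y^2 = 17^2 mod 53 = 24
RHS: x^3 + 10 x + 20 = 49^3 + 10*49 + 20 mod 53 = 22
LHS != RHS

No, not on the curve


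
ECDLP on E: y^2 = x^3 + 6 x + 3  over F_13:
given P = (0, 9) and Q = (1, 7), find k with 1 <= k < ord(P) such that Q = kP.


Enumerate multiples of P until we hit Q = (1, 7):
  1P = (0, 9)
  2P = (3, 3)
  3P = (1, 6)
  4P = (8, 2)
  5P = (8, 11)
  6P = (1, 7)
Match found at i = 6.

k = 6


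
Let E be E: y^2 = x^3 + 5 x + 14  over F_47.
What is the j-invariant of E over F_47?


Delta = -16(4 a^3 + 27 b^2) mod 47 = 12
-1728 * (4 a)^3 = -1728 * (4*5)^3 mod 47 = 16
j = 16 * 12^(-1) mod 47 = 17

j = 17 (mod 47)


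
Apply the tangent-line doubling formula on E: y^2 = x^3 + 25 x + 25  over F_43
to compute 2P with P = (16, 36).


Doubling: s = (3 x1^2 + a) / (2 y1)
s = (3*16^2 + 25) / (2*36) mod 43 = 14
x3 = s^2 - 2 x1 mod 43 = 14^2 - 2*16 = 35
y3 = s (x1 - x3) - y1 mod 43 = 14 * (16 - 35) - 36 = 42

2P = (35, 42)


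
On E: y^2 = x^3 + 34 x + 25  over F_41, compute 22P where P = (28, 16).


k = 22 = 10110_2 (binary, LSB first: 01101)
Double-and-add from P = (28, 16):
  bit 0 = 0: acc unchanged = O
  bit 1 = 1: acc = O + (3, 21) = (3, 21)
  bit 2 = 1: acc = (3, 21) + (25, 31) = (21, 23)
  bit 3 = 0: acc unchanged = (21, 23)
  bit 4 = 1: acc = (21, 23) + (0, 5) = (4, 15)

22P = (4, 15)


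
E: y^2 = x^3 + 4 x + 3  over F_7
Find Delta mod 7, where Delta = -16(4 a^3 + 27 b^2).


4 a^3 + 27 b^2 = 4*4^3 + 27*3^2 = 256 + 243 = 499
Delta = -16 * (499) = -7984
Delta mod 7 = 3

Delta = 3 (mod 7)


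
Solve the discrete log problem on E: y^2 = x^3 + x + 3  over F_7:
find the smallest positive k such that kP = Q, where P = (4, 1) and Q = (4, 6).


Enumerate multiples of P until we hit Q = (4, 6):
  1P = (4, 1)
  2P = (6, 6)
  3P = (5, 0)
  4P = (6, 1)
  5P = (4, 6)
Match found at i = 5.

k = 5


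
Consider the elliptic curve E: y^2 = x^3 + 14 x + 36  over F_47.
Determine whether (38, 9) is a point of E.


Check whether y^2 = x^3 + 14 x + 36 (mod 47) for (x, y) = (38, 9).
LHS: y^2 = 9^2 mod 47 = 34
RHS: x^3 + 14 x + 36 = 38^3 + 14*38 + 36 mod 47 = 27
LHS != RHS

No, not on the curve


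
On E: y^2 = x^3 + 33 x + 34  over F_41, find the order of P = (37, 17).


Compute successive multiples of P until we hit O:
  1P = (37, 17)
  2P = (3, 23)
  3P = (26, 10)
  4P = (15, 38)
  5P = (21, 5)
  6P = (22, 25)
  7P = (18, 33)
  8P = (36, 21)
  ... (continuing to 52P)
  52P = O

ord(P) = 52


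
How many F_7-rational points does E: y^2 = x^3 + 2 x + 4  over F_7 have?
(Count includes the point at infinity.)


For each x in F_7, count y with y^2 = x^3 + 2 x + 4 mod 7:
  x = 0: RHS = 4, y in [2, 5]  -> 2 point(s)
  x = 1: RHS = 0, y in [0]  -> 1 point(s)
  x = 2: RHS = 2, y in [3, 4]  -> 2 point(s)
  x = 3: RHS = 2, y in [3, 4]  -> 2 point(s)
  x = 6: RHS = 1, y in [1, 6]  -> 2 point(s)
Affine points: 9. Add the point at infinity: total = 10.

#E(F_7) = 10


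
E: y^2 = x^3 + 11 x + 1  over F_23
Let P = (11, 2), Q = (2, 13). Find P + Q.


P != Q, so use the chord formula.
s = (y2 - y1) / (x2 - x1) = (11) / (14) mod 23 = 9
x3 = s^2 - x1 - x2 mod 23 = 9^2 - 11 - 2 = 22
y3 = s (x1 - x3) - y1 mod 23 = 9 * (11 - 22) - 2 = 14

P + Q = (22, 14)


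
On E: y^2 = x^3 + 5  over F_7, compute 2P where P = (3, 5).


Doubling: s = (3 x1^2 + a) / (2 y1)
s = (3*3^2 + 0) / (2*5) mod 7 = 2
x3 = s^2 - 2 x1 mod 7 = 2^2 - 2*3 = 5
y3 = s (x1 - x3) - y1 mod 7 = 2 * (3 - 5) - 5 = 5

2P = (5, 5)


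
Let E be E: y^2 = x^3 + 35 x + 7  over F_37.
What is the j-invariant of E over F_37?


Delta = -16(4 a^3 + 27 b^2) mod 37 = 27
-1728 * (4 a)^3 = -1728 * (4*35)^3 mod 37 = 29
j = 29 * 27^(-1) mod 37 = 23

j = 23 (mod 37)


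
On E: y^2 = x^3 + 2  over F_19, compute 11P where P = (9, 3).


k = 11 = 1011_2 (binary, LSB first: 1101)
Double-and-add from P = (9, 3):
  bit 0 = 1: acc = O + (9, 3) = (9, 3)
  bit 1 = 1: acc = (9, 3) + (12, 18) = (4, 3)
  bit 2 = 0: acc unchanged = (4, 3)
  bit 3 = 1: acc = (4, 3) + (8, 1) = (12, 1)

11P = (12, 1)


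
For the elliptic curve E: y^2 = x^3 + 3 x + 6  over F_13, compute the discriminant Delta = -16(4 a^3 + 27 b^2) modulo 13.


4 a^3 + 27 b^2 = 4*3^3 + 27*6^2 = 108 + 972 = 1080
Delta = -16 * (1080) = -17280
Delta mod 13 = 10

Delta = 10 (mod 13)


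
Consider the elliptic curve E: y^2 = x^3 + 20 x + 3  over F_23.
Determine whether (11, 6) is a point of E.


Check whether y^2 = x^3 + 20 x + 3 (mod 23) for (x, y) = (11, 6).
LHS: y^2 = 6^2 mod 23 = 13
RHS: x^3 + 20 x + 3 = 11^3 + 20*11 + 3 mod 23 = 13
LHS = RHS

Yes, on the curve


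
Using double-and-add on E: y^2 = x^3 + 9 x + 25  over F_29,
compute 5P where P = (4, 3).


k = 5 = 101_2 (binary, LSB first: 101)
Double-and-add from P = (4, 3):
  bit 0 = 1: acc = O + (4, 3) = (4, 3)
  bit 1 = 0: acc unchanged = (4, 3)
  bit 2 = 1: acc = (4, 3) + (1, 8) = (1, 21)

5P = (1, 21)


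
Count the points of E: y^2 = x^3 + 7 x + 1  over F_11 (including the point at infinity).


For each x in F_11, count y with y^2 = x^3 + 7 x + 1 mod 11:
  x = 0: RHS = 1, y in [1, 10]  -> 2 point(s)
  x = 1: RHS = 9, y in [3, 8]  -> 2 point(s)
  x = 2: RHS = 1, y in [1, 10]  -> 2 point(s)
  x = 3: RHS = 5, y in [4, 7]  -> 2 point(s)
  x = 4: RHS = 5, y in [4, 7]  -> 2 point(s)
  x = 9: RHS = 1, y in [1, 10]  -> 2 point(s)
  x = 10: RHS = 4, y in [2, 9]  -> 2 point(s)
Affine points: 14. Add the point at infinity: total = 15.

#E(F_11) = 15


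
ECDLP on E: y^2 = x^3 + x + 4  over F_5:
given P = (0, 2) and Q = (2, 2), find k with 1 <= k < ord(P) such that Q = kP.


Enumerate multiples of P until we hit Q = (2, 2):
  1P = (0, 2)
  2P = (1, 4)
  3P = (3, 2)
  4P = (2, 3)
  5P = (2, 2)
Match found at i = 5.

k = 5


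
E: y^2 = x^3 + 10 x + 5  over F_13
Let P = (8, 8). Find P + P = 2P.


Doubling: s = (3 x1^2 + a) / (2 y1)
s = (3*8^2 + 10) / (2*8) mod 13 = 11
x3 = s^2 - 2 x1 mod 13 = 11^2 - 2*8 = 1
y3 = s (x1 - x3) - y1 mod 13 = 11 * (8 - 1) - 8 = 4

2P = (1, 4)


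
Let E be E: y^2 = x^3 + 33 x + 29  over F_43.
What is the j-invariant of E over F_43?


Delta = -16(4 a^3 + 27 b^2) mod 43 = 11
-1728 * (4 a)^3 = -1728 * (4*33)^3 mod 43 = 42
j = 42 * 11^(-1) mod 43 = 39

j = 39 (mod 43)


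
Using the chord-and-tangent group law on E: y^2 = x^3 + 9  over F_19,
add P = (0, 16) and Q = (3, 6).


P != Q, so use the chord formula.
s = (y2 - y1) / (x2 - x1) = (9) / (3) mod 19 = 3
x3 = s^2 - x1 - x2 mod 19 = 3^2 - 0 - 3 = 6
y3 = s (x1 - x3) - y1 mod 19 = 3 * (0 - 6) - 16 = 4

P + Q = (6, 4)


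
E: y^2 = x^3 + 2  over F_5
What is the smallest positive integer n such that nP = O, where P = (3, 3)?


Compute successive multiples of P until we hit O:
  1P = (3, 3)
  2P = (3, 2)
  3P = O

ord(P) = 3


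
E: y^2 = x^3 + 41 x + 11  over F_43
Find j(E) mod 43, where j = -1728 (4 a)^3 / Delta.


Delta = -16(4 a^3 + 27 b^2) mod 43 = 12
-1728 * (4 a)^3 = -1728 * (4*41)^3 mod 43 = 11
j = 11 * 12^(-1) mod 43 = 26

j = 26 (mod 43)


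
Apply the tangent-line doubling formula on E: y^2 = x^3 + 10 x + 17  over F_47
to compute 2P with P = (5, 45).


Doubling: s = (3 x1^2 + a) / (2 y1)
s = (3*5^2 + 10) / (2*45) mod 47 = 14
x3 = s^2 - 2 x1 mod 47 = 14^2 - 2*5 = 45
y3 = s (x1 - x3) - y1 mod 47 = 14 * (5 - 45) - 45 = 6

2P = (45, 6)


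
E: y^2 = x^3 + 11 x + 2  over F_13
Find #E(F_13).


For each x in F_13, count y with y^2 = x^3 + 11 x + 2 mod 13:
  x = 1: RHS = 1, y in [1, 12]  -> 2 point(s)
  x = 3: RHS = 10, y in [6, 7]  -> 2 point(s)
  x = 5: RHS = 0, y in [0]  -> 1 point(s)
  x = 8: RHS = 4, y in [2, 11]  -> 2 point(s)
  x = 12: RHS = 3, y in [4, 9]  -> 2 point(s)
Affine points: 9. Add the point at infinity: total = 10.

#E(F_13) = 10


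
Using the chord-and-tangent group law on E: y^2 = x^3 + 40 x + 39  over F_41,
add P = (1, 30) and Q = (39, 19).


P != Q, so use the chord formula.
s = (y2 - y1) / (x2 - x1) = (30) / (38) mod 41 = 31
x3 = s^2 - x1 - x2 mod 41 = 31^2 - 1 - 39 = 19
y3 = s (x1 - x3) - y1 mod 41 = 31 * (1 - 19) - 30 = 27

P + Q = (19, 27)


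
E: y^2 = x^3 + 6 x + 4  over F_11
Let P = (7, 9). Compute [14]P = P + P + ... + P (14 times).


k = 14 = 1110_2 (binary, LSB first: 0111)
Double-and-add from P = (7, 9):
  bit 0 = 0: acc unchanged = O
  bit 1 = 1: acc = O + (6, 5) = (6, 5)
  bit 2 = 1: acc = (6, 5) + (4, 9) = (5, 4)
  bit 3 = 1: acc = (5, 4) + (1, 0) = (6, 6)

14P = (6, 6)


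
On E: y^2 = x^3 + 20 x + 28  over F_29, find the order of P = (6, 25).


Compute successive multiples of P until we hit O:
  1P = (6, 25)
  2P = (12, 13)
  3P = (15, 22)
  4P = (21, 9)
  5P = (11, 19)
  6P = (3, 12)
  7P = (13, 22)
  8P = (9, 26)
  ... (continuing to 38P)
  38P = O

ord(P) = 38


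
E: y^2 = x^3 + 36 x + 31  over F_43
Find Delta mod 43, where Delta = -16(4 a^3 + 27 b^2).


4 a^3 + 27 b^2 = 4*36^3 + 27*31^2 = 186624 + 25947 = 212571
Delta = -16 * (212571) = -3401136
Delta mod 43 = 35

Delta = 35 (mod 43)


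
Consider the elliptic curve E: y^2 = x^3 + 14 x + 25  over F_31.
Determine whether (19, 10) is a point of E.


Check whether y^2 = x^3 + 14 x + 25 (mod 31) for (x, y) = (19, 10).
LHS: y^2 = 10^2 mod 31 = 7
RHS: x^3 + 14 x + 25 = 19^3 + 14*19 + 25 mod 31 = 20
LHS != RHS

No, not on the curve


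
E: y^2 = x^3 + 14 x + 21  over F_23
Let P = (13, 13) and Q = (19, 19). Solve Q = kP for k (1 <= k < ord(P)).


Enumerate multiples of P until we hit Q = (19, 19):
  1P = (13, 13)
  2P = (22, 11)
  3P = (19, 19)
Match found at i = 3.

k = 3


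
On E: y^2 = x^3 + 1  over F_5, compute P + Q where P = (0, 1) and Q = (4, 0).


P != Q, so use the chord formula.
s = (y2 - y1) / (x2 - x1) = (4) / (4) mod 5 = 1
x3 = s^2 - x1 - x2 mod 5 = 1^2 - 0 - 4 = 2
y3 = s (x1 - x3) - y1 mod 5 = 1 * (0 - 2) - 1 = 2

P + Q = (2, 2)


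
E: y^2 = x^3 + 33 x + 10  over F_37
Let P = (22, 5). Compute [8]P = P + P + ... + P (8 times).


k = 8 = 1000_2 (binary, LSB first: 0001)
Double-and-add from P = (22, 5):
  bit 0 = 0: acc unchanged = O
  bit 1 = 0: acc unchanged = O
  bit 2 = 0: acc unchanged = O
  bit 3 = 1: acc = O + (13, 34) = (13, 34)

8P = (13, 34)


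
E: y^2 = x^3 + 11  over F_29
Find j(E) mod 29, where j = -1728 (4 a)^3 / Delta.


Delta = -16(4 a^3 + 27 b^2) mod 29 = 15
-1728 * (4 a)^3 = -1728 * (4*0)^3 mod 29 = 0
j = 0 * 15^(-1) mod 29 = 0

j = 0 (mod 29)


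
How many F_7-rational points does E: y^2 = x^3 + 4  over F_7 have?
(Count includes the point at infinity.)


For each x in F_7, count y with y^2 = x^3 + 0 x + 4 mod 7:
  x = 0: RHS = 4, y in [2, 5]  -> 2 point(s)
Affine points: 2. Add the point at infinity: total = 3.

#E(F_7) = 3


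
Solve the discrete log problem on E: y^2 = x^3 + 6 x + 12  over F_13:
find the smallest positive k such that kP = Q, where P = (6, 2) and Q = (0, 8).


Enumerate multiples of P until we hit Q = (0, 8):
  1P = (6, 2)
  2P = (4, 3)
  3P = (0, 8)
Match found at i = 3.

k = 3


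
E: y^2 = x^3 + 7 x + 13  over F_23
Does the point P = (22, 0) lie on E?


Check whether y^2 = x^3 + 7 x + 13 (mod 23) for (x, y) = (22, 0).
LHS: y^2 = 0^2 mod 23 = 0
RHS: x^3 + 7 x + 13 = 22^3 + 7*22 + 13 mod 23 = 5
LHS != RHS

No, not on the curve


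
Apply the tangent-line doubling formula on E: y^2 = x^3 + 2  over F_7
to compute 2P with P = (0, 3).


Doubling: s = (3 x1^2 + a) / (2 y1)
s = (3*0^2 + 0) / (2*3) mod 7 = 0
x3 = s^2 - 2 x1 mod 7 = 0^2 - 2*0 = 0
y3 = s (x1 - x3) - y1 mod 7 = 0 * (0 - 0) - 3 = 4

2P = (0, 4)


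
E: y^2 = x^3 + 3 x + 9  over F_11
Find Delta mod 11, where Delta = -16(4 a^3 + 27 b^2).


4 a^3 + 27 b^2 = 4*3^3 + 27*9^2 = 108 + 2187 = 2295
Delta = -16 * (2295) = -36720
Delta mod 11 = 9

Delta = 9 (mod 11)


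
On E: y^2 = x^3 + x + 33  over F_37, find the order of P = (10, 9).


Compute successive multiples of P until we hit O:
  1P = (10, 9)
  2P = (6, 25)
  3P = (0, 25)
  4P = (34, 22)
  5P = (31, 12)
  6P = (30, 4)
  7P = (4, 8)
  8P = (22, 26)
  ... (continuing to 28P)
  28P = O

ord(P) = 28


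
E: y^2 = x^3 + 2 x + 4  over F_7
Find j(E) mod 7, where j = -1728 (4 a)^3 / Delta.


Delta = -16(4 a^3 + 27 b^2) mod 7 = 3
-1728 * (4 a)^3 = -1728 * (4*2)^3 mod 7 = 1
j = 1 * 3^(-1) mod 7 = 5

j = 5 (mod 7)


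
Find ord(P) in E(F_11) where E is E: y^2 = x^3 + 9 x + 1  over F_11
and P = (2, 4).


Compute successive multiples of P until we hit O:
  1P = (2, 4)
  2P = (1, 0)
  3P = (2, 7)
  4P = O

ord(P) = 4


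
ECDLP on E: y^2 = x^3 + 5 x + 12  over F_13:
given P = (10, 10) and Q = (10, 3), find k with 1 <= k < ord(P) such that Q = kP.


Enumerate multiples of P until we hit Q = (10, 3):
  1P = (10, 10)
  2P = (7, 0)
  3P = (10, 3)
Match found at i = 3.

k = 3


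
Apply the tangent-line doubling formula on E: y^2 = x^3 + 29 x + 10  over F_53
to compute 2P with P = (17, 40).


Doubling: s = (3 x1^2 + a) / (2 y1)
s = (3*17^2 + 29) / (2*40) mod 53 = 43
x3 = s^2 - 2 x1 mod 53 = 43^2 - 2*17 = 13
y3 = s (x1 - x3) - y1 mod 53 = 43 * (17 - 13) - 40 = 26

2P = (13, 26)


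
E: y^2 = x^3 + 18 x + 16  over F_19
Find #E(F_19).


For each x in F_19, count y with y^2 = x^3 + 18 x + 16 mod 19:
  x = 0: RHS = 16, y in [4, 15]  -> 2 point(s)
  x = 1: RHS = 16, y in [4, 15]  -> 2 point(s)
  x = 4: RHS = 0, y in [0]  -> 1 point(s)
  x = 6: RHS = 17, y in [6, 13]  -> 2 point(s)
  x = 8: RHS = 7, y in [8, 11]  -> 2 point(s)
  x = 11: RHS = 6, y in [5, 14]  -> 2 point(s)
  x = 16: RHS = 11, y in [7, 12]  -> 2 point(s)
  x = 18: RHS = 16, y in [4, 15]  -> 2 point(s)
Affine points: 15. Add the point at infinity: total = 16.

#E(F_19) = 16


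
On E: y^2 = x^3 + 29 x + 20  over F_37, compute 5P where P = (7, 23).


k = 5 = 101_2 (binary, LSB first: 101)
Double-and-add from P = (7, 23):
  bit 0 = 1: acc = O + (7, 23) = (7, 23)
  bit 1 = 0: acc unchanged = (7, 23)
  bit 2 = 1: acc = (7, 23) + (19, 17) = (2, 30)

5P = (2, 30)


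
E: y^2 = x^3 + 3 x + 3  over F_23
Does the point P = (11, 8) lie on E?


Check whether y^2 = x^3 + 3 x + 3 (mod 23) for (x, y) = (11, 8).
LHS: y^2 = 8^2 mod 23 = 18
RHS: x^3 + 3 x + 3 = 11^3 + 3*11 + 3 mod 23 = 10
LHS != RHS

No, not on the curve


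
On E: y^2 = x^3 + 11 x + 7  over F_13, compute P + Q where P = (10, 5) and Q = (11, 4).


P != Q, so use the chord formula.
s = (y2 - y1) / (x2 - x1) = (12) / (1) mod 13 = 12
x3 = s^2 - x1 - x2 mod 13 = 12^2 - 10 - 11 = 6
y3 = s (x1 - x3) - y1 mod 13 = 12 * (10 - 6) - 5 = 4

P + Q = (6, 4)


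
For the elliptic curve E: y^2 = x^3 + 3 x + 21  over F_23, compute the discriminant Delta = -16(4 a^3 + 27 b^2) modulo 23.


4 a^3 + 27 b^2 = 4*3^3 + 27*21^2 = 108 + 11907 = 12015
Delta = -16 * (12015) = -192240
Delta mod 23 = 17

Delta = 17 (mod 23)


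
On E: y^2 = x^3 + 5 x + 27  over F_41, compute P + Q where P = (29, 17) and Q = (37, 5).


P != Q, so use the chord formula.
s = (y2 - y1) / (x2 - x1) = (29) / (8) mod 41 = 19
x3 = s^2 - x1 - x2 mod 41 = 19^2 - 29 - 37 = 8
y3 = s (x1 - x3) - y1 mod 41 = 19 * (29 - 8) - 17 = 13

P + Q = (8, 13)


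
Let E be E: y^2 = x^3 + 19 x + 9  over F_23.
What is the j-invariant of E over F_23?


Delta = -16(4 a^3 + 27 b^2) mod 23 = 16
-1728 * (4 a)^3 = -1728 * (4*19)^3 mod 23 = 6
j = 6 * 16^(-1) mod 23 = 9

j = 9 (mod 23)


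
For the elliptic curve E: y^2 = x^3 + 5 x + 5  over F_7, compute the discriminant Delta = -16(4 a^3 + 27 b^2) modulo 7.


4 a^3 + 27 b^2 = 4*5^3 + 27*5^2 = 500 + 675 = 1175
Delta = -16 * (1175) = -18800
Delta mod 7 = 2

Delta = 2 (mod 7)


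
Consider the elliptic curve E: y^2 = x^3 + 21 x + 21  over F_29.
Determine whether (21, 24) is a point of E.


Check whether y^2 = x^3 + 21 x + 21 (mod 29) for (x, y) = (21, 24).
LHS: y^2 = 24^2 mod 29 = 25
RHS: x^3 + 21 x + 21 = 21^3 + 21*21 + 21 mod 29 = 8
LHS != RHS

No, not on the curve


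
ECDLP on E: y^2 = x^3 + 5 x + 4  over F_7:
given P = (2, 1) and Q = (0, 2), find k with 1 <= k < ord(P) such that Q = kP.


Enumerate multiples of P until we hit Q = (0, 2):
  1P = (2, 1)
  2P = (0, 2)
Match found at i = 2.

k = 2


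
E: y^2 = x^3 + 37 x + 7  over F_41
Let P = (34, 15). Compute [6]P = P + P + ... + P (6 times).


k = 6 = 110_2 (binary, LSB first: 011)
Double-and-add from P = (34, 15):
  bit 0 = 0: acc unchanged = O
  bit 1 = 1: acc = O + (19, 36) = (19, 36)
  bit 2 = 1: acc = (19, 36) + (1, 39) = (29, 34)

6P = (29, 34)
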